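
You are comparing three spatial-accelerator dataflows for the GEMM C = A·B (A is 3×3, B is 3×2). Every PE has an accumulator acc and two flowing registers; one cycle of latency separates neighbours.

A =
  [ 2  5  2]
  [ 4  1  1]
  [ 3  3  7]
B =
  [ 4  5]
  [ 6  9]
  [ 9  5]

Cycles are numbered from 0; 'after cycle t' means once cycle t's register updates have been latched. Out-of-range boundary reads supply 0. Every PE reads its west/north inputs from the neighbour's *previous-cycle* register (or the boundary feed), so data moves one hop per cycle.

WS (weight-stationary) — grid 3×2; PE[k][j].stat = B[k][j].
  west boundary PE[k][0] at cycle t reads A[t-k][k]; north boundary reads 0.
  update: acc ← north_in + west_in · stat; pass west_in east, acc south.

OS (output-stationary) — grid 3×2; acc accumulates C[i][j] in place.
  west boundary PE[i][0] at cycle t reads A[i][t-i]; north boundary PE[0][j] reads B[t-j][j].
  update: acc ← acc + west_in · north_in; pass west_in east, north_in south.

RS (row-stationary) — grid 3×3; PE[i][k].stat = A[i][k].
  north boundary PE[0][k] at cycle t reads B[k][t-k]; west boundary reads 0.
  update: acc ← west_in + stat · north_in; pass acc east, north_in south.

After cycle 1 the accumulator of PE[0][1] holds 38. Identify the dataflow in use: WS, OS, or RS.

WS (3×2 grid), PE[0][1]:
  0: (0,1).acc=0  regs=<0,0>
  1: (0,1).acc=10  regs=<2,10>
OS (3×2 grid), PE[0][1]:
  0: (0,1).acc=0  regs=<0,0>
  1: (0,1).acc=10  regs=<2,5>
RS (3×3 grid), PE[0][1]:
  0: (0,1).acc=0  regs=<0,0>
  1: (0,1).acc=38  regs=<38,6>

dataflow = RS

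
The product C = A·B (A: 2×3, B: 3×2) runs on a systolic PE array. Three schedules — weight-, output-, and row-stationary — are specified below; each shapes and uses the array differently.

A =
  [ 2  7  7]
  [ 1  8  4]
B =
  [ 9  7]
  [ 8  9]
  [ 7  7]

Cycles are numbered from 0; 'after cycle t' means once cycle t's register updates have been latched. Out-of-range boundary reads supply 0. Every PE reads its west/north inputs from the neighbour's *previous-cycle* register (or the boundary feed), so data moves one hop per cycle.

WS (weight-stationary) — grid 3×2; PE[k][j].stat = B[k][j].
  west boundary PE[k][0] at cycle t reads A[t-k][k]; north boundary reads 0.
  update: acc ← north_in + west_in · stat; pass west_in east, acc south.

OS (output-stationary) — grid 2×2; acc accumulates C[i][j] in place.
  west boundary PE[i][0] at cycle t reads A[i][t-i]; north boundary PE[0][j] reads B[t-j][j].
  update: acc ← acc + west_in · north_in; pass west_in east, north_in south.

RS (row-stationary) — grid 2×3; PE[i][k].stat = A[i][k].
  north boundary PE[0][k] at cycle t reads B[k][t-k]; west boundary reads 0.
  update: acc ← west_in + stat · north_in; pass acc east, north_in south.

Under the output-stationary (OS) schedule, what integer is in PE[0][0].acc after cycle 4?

Tracing OS — 2×2 array, target PE[0][0]:
  t=0 PE[0][0]: acc=18 h=2 v=9
  t=1 PE[0][0]: acc=74 h=7 v=8
  t=2 PE[0][0]: acc=123 h=7 v=7
  t=3 PE[0][0]: acc=123 h=0 v=0
  t=4 PE[0][0]: acc=123 h=0 v=0

PE[0][0].acc = 123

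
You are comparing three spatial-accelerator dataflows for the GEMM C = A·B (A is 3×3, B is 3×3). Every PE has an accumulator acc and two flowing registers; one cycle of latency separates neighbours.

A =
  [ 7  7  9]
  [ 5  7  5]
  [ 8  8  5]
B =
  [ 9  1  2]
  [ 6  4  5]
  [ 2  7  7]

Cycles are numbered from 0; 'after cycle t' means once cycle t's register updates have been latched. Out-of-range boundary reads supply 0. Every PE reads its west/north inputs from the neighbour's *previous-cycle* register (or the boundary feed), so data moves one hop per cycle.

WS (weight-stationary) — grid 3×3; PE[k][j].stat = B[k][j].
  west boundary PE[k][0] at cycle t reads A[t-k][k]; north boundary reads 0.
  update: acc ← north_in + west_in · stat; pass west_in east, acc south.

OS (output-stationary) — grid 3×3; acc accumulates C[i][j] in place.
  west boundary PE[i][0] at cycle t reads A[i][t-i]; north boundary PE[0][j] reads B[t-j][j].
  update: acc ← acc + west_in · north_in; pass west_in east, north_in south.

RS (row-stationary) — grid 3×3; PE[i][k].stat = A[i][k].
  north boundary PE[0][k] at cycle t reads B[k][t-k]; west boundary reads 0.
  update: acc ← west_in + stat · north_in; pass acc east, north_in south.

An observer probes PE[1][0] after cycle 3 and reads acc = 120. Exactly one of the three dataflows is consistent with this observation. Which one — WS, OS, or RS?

dataflow = WS

WS (3×3 grid), PE[1][0]:
  c0 r1c0: 0 / 0 / 0
  c1 r1c0: 105 / 7 / 105
  c2 r1c0: 87 / 7 / 87
  c3 r1c0: 120 / 8 / 120
OS (3×3 grid), PE[1][0]:
  c0 r1c0: 0 / 0 / 0
  c1 r1c0: 45 / 5 / 9
  c2 r1c0: 87 / 7 / 6
  c3 r1c0: 97 / 5 / 2
RS (3×3 grid), PE[1][0]:
  c0 r1c0: 0 / 0 / 0
  c1 r1c0: 45 / 45 / 9
  c2 r1c0: 5 / 5 / 1
  c3 r1c0: 10 / 10 / 2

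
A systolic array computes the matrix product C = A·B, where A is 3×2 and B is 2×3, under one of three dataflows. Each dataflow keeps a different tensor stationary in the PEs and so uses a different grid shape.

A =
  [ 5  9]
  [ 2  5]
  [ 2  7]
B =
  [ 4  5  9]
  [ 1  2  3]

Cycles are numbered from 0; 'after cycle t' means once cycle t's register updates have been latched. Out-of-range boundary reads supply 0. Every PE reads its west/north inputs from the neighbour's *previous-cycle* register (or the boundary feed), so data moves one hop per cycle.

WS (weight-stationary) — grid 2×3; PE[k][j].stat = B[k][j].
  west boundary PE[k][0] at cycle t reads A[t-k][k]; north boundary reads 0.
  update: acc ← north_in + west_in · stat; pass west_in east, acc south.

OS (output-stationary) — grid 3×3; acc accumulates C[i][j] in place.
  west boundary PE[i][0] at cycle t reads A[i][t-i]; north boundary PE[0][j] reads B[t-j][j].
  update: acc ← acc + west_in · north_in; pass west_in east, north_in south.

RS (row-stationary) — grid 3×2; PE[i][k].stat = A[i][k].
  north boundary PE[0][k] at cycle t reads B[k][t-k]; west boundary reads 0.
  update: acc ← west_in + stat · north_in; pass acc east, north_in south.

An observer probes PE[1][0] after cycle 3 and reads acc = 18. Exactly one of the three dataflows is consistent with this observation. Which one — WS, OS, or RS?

dataflow = RS

— WS: 2×3; PE[1][0] trace:
  t=0 PE[1][0]: acc=0 h=0 v=0
  t=1 PE[1][0]: acc=29 h=9 v=29
  t=2 PE[1][0]: acc=13 h=5 v=13
  t=3 PE[1][0]: acc=15 h=7 v=15
— OS: 3×3; PE[1][0] trace:
  t=0 PE[1][0]: acc=0 h=0 v=0
  t=1 PE[1][0]: acc=8 h=2 v=4
  t=2 PE[1][0]: acc=13 h=5 v=1
  t=3 PE[1][0]: acc=13 h=0 v=0
— RS: 3×2; PE[1][0] trace:
  t=0 PE[1][0]: acc=0 h=0 v=0
  t=1 PE[1][0]: acc=8 h=8 v=4
  t=2 PE[1][0]: acc=10 h=10 v=5
  t=3 PE[1][0]: acc=18 h=18 v=9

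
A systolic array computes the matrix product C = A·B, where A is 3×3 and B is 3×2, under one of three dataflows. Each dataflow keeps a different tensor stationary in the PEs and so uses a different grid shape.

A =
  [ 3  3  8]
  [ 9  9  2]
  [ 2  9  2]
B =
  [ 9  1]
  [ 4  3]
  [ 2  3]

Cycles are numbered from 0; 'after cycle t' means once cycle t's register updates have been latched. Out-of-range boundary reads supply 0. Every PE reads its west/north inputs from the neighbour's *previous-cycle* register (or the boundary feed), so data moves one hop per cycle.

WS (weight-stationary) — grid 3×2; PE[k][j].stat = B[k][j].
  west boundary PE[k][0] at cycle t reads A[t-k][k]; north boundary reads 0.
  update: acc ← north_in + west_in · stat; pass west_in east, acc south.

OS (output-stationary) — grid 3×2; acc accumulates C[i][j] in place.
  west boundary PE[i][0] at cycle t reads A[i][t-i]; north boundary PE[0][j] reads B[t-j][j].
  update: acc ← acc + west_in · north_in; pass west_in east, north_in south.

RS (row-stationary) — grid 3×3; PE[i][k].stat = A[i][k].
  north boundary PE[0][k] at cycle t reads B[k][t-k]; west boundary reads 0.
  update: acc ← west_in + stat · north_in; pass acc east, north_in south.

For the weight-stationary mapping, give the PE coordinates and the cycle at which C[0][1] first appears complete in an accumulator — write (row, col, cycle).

(row, col, cycle) = (2, 1, 3)

WS — PE[2][1] is where C[0][1] collects:
  c0 r2c1: 0 / 0 / 0
  c1 r2c1: 0 / 0 / 0
  c2 r2c1: 0 / 0 / 0
  c3 r2c1: 36 / 8 / 36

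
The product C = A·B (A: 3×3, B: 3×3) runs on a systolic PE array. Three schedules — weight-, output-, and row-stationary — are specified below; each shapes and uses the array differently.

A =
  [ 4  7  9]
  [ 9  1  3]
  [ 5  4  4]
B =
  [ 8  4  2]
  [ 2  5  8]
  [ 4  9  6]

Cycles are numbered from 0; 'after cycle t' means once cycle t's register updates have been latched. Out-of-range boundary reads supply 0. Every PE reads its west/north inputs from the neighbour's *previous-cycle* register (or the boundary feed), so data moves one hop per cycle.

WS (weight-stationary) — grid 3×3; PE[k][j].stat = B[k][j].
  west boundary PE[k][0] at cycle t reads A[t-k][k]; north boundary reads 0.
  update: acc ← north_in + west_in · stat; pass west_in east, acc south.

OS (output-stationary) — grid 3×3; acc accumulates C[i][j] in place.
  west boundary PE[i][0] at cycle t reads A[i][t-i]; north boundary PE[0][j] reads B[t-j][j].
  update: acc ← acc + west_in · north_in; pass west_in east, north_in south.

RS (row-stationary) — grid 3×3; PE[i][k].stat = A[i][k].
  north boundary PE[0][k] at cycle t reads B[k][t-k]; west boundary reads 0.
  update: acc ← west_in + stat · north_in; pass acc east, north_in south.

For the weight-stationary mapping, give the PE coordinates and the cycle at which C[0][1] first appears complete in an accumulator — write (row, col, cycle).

Under WS, C[0][1] lands at PE[2][1]:
  0: (2,1).acc=0  regs=<0,0>
  1: (2,1).acc=0  regs=<0,0>
  2: (2,1).acc=0  regs=<0,0>
  3: (2,1).acc=132  regs=<9,132>

(row, col, cycle) = (2, 1, 3)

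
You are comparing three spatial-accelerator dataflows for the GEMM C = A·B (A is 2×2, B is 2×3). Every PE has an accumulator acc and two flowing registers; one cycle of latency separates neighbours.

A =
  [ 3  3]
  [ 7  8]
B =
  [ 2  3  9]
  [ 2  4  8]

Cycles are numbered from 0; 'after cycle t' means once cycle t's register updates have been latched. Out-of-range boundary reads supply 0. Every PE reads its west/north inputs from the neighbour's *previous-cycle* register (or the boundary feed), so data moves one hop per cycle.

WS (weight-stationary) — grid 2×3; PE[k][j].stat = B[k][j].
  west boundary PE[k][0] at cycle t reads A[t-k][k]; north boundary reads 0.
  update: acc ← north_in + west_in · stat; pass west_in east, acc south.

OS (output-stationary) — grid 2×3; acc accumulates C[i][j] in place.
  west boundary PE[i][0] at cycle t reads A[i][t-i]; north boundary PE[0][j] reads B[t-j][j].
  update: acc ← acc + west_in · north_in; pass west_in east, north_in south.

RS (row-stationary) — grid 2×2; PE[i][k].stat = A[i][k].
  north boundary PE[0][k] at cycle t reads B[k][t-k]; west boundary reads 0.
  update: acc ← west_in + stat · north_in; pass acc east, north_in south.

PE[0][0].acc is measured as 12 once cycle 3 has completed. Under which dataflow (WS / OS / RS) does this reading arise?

WS [2×3] PE[0][0] across cycles:
  [0] (0,0) acc=6 (h:3 v:6)
  [1] (0,0) acc=14 (h:7 v:14)
  [2] (0,0) acc=0 (h:0 v:0)
  [3] (0,0) acc=0 (h:0 v:0)
OS [2×3] PE[0][0] across cycles:
  [0] (0,0) acc=6 (h:3 v:2)
  [1] (0,0) acc=12 (h:3 v:2)
  [2] (0,0) acc=12 (h:0 v:0)
  [3] (0,0) acc=12 (h:0 v:0)
RS [2×2] PE[0][0] across cycles:
  [0] (0,0) acc=6 (h:6 v:2)
  [1] (0,0) acc=9 (h:9 v:3)
  [2] (0,0) acc=27 (h:27 v:9)
  [3] (0,0) acc=0 (h:0 v:0)

dataflow = OS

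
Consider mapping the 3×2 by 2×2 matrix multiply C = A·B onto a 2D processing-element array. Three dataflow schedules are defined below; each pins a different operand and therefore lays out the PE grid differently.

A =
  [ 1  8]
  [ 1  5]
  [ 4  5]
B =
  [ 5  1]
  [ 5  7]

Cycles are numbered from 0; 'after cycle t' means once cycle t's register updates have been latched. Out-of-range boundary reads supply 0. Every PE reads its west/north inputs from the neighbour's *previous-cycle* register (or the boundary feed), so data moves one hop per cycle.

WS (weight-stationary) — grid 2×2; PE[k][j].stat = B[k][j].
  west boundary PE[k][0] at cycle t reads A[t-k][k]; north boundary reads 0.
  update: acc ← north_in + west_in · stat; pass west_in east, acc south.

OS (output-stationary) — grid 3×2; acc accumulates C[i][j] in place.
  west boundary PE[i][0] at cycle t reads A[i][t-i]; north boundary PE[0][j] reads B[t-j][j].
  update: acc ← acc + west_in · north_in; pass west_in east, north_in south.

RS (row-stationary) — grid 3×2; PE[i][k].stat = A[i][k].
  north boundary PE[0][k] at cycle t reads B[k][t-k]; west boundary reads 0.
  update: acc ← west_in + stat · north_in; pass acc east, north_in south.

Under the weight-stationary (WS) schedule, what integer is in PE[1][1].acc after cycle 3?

WS 2×2: PE[1][1] cycle-by-cycle (with neighbour feeds):
  cycle 0: PE[0][1] → acc 0, east 0, south 0
  cycle 0: PE[1][0] → acc 0, east 0, south 0
  cycle 0: PE[1][1] → acc 0, east 0, south 0
  cycle 1: PE[0][1] → acc 1, east 1, south 1
  cycle 1: PE[1][0] → acc 45, east 8, south 45
  cycle 1: PE[1][1] → acc 0, east 0, south 0
  cycle 2: PE[0][1] → acc 1, east 1, south 1
  cycle 2: PE[1][0] → acc 30, east 5, south 30
  cycle 2: PE[1][1] → acc 57, east 8, south 57
  cycle 3: PE[0][1] → acc 4, east 4, south 4
  cycle 3: PE[1][0] → acc 45, east 5, south 45
  cycle 3: PE[1][1] → acc 36, east 5, south 36

PE[1][1].acc = 36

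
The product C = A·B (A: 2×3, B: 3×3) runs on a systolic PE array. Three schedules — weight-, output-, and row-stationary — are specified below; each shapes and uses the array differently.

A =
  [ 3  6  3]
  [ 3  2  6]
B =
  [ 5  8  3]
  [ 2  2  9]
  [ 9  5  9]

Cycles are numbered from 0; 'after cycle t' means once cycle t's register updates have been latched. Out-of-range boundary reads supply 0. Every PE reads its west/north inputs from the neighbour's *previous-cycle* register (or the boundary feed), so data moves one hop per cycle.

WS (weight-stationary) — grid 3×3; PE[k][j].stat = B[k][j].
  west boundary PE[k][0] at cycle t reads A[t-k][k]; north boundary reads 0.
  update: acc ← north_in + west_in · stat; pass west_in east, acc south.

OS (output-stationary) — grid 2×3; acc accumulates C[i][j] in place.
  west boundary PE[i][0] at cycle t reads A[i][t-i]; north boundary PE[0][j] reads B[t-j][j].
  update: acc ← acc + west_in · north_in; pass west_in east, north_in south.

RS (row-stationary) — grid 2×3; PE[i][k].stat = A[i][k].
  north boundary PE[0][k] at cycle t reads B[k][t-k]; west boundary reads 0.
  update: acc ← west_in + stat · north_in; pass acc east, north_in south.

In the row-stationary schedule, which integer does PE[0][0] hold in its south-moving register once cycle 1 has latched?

register = 8

RS (2×3). Following PE[0][0] plus its west/north inputs:
  c0 r0c0: 15 / 15 / 5
  c1 r0c0: 24 / 24 / 8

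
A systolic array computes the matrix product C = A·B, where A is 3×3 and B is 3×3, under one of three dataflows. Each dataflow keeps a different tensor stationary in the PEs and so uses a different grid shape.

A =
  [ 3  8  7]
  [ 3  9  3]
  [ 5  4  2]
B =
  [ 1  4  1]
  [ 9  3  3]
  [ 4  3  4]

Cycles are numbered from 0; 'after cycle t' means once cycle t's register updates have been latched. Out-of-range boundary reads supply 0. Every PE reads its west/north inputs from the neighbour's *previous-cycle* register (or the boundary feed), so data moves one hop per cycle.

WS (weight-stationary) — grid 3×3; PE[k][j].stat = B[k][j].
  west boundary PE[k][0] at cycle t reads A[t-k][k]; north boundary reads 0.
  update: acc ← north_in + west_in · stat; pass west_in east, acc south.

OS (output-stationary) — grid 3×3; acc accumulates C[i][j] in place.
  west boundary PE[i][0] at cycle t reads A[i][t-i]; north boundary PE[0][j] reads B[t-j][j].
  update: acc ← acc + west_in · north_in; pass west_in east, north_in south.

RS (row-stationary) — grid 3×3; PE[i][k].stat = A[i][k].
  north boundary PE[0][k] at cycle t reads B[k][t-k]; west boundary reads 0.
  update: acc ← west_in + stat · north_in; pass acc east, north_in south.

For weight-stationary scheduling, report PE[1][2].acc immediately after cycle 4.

WS 3×3: PE[1][2] cycle-by-cycle (with neighbour feeds):
  0: (0,2).acc=0  regs=<0,0>
  0: (1,1).acc=0  regs=<0,0>
  0: (1,2).acc=0  regs=<0,0>
  1: (0,2).acc=0  regs=<0,0>
  1: (1,1).acc=0  regs=<0,0>
  1: (1,2).acc=0  regs=<0,0>
  2: (0,2).acc=3  regs=<3,3>
  2: (1,1).acc=36  regs=<8,36>
  2: (1,2).acc=0  regs=<0,0>
  3: (0,2).acc=3  regs=<3,3>
  3: (1,1).acc=39  regs=<9,39>
  3: (1,2).acc=27  regs=<8,27>
  4: (0,2).acc=5  regs=<5,5>
  4: (1,1).acc=32  regs=<4,32>
  4: (1,2).acc=30  regs=<9,30>

PE[1][2].acc = 30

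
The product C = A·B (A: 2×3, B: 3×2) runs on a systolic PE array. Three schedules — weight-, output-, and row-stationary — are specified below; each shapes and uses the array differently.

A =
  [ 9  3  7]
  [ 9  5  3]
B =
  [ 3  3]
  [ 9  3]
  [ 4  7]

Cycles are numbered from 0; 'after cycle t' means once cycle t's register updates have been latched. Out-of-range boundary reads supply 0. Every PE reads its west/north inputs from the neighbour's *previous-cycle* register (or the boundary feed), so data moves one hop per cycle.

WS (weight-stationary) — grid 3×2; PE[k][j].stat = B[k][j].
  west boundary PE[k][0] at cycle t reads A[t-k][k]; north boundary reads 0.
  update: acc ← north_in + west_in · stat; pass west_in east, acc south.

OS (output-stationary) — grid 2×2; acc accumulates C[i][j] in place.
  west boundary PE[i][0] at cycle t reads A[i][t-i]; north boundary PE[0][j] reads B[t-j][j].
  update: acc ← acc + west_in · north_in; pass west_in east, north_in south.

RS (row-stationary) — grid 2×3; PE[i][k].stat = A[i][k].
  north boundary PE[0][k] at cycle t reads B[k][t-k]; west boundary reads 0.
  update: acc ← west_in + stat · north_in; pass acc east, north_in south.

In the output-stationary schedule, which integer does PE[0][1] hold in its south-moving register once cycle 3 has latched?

register = 7

OS 2×2: PE[0][1] cycle-by-cycle (with neighbour feeds):
  @0  [0,0]  acc 27  |  →9  ↓3
  @0  [0,1]  acc 0  |  →0  ↓0
  @1  [0,0]  acc 54  |  →3  ↓9
  @1  [0,1]  acc 27  |  →9  ↓3
  @2  [0,0]  acc 82  |  →7  ↓4
  @2  [0,1]  acc 36  |  →3  ↓3
  @3  [0,0]  acc 82  |  →0  ↓0
  @3  [0,1]  acc 85  |  →7  ↓7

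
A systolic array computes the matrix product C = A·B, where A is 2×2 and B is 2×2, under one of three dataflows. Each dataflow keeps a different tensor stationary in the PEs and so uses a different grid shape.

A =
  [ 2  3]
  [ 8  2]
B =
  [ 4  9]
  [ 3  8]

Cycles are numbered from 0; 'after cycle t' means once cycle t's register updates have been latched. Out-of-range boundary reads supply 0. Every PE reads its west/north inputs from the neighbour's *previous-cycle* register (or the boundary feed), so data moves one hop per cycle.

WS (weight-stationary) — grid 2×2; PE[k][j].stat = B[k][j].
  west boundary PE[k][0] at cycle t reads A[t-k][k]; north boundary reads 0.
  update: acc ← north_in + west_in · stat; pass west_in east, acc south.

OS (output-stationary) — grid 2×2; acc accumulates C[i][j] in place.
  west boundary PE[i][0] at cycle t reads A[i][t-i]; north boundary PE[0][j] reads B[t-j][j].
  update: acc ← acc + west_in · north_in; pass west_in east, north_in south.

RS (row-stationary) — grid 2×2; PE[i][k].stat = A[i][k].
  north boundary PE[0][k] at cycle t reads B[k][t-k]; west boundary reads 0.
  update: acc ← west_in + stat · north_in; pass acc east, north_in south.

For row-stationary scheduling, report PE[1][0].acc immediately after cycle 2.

PE[1][0].acc = 72

RS on a 2×2 grid — tracing PE[1][0] and its feeders:
  t=0 PE[0][0]: acc=8 h=8 v=4
  t=0 PE[1][0]: acc=0 h=0 v=0
  t=1 PE[0][0]: acc=18 h=18 v=9
  t=1 PE[1][0]: acc=32 h=32 v=4
  t=2 PE[0][0]: acc=0 h=0 v=0
  t=2 PE[1][0]: acc=72 h=72 v=9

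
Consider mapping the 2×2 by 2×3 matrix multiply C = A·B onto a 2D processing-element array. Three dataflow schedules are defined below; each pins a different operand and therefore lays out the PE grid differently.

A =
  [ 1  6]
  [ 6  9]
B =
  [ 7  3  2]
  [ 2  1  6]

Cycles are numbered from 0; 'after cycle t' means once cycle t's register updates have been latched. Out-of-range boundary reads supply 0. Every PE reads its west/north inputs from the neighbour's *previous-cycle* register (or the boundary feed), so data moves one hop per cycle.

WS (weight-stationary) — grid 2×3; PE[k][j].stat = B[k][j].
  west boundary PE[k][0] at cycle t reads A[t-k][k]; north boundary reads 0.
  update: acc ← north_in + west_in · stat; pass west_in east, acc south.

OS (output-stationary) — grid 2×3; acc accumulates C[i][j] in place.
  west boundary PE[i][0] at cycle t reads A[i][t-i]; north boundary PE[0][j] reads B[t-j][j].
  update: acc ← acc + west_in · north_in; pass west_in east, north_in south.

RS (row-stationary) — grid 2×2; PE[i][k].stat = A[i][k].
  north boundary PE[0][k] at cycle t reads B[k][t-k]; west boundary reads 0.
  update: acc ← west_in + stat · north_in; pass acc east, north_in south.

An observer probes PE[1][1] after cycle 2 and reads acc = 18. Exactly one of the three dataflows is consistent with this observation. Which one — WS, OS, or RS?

dataflow = OS

WS (2×3 grid), PE[1][1]:
  cycle 0: PE[1][1] → acc 0, east 0, south 0
  cycle 1: PE[1][1] → acc 0, east 0, south 0
  cycle 2: PE[1][1] → acc 9, east 6, south 9
OS (2×3 grid), PE[1][1]:
  cycle 0: PE[1][1] → acc 0, east 0, south 0
  cycle 1: PE[1][1] → acc 0, east 0, south 0
  cycle 2: PE[1][1] → acc 18, east 6, south 3
RS (2×2 grid), PE[1][1]:
  cycle 0: PE[1][1] → acc 0, east 0, south 0
  cycle 1: PE[1][1] → acc 0, east 0, south 0
  cycle 2: PE[1][1] → acc 60, east 60, south 2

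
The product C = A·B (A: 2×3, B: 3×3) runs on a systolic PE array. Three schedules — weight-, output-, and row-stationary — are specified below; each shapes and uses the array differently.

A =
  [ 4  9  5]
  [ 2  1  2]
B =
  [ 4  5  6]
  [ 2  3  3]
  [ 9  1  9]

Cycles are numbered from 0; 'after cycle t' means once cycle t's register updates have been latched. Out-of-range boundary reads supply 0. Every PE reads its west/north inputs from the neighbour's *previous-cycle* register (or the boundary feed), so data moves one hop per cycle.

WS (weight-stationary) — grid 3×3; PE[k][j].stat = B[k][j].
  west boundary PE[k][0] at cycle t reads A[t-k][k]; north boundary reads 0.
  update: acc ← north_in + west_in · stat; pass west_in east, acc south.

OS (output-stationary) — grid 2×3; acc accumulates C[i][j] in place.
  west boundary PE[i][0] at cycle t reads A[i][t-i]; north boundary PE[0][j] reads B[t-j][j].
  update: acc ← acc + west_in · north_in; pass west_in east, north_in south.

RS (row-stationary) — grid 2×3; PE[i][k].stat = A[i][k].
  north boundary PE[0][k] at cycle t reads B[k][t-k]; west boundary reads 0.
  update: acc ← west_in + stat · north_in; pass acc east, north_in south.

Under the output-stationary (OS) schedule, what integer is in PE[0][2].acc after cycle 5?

PE[0][2].acc = 96

Tracing OS — 2×3 array, target PE[0][2]:
  c0 r0c1: 0 / 0 / 0
  c0 r0c2: 0 / 0 / 0
  c1 r0c1: 20 / 4 / 5
  c1 r0c2: 0 / 0 / 0
  c2 r0c1: 47 / 9 / 3
  c2 r0c2: 24 / 4 / 6
  c3 r0c1: 52 / 5 / 1
  c3 r0c2: 51 / 9 / 3
  c4 r0c1: 52 / 0 / 0
  c4 r0c2: 96 / 5 / 9
  c5 r0c1: 52 / 0 / 0
  c5 r0c2: 96 / 0 / 0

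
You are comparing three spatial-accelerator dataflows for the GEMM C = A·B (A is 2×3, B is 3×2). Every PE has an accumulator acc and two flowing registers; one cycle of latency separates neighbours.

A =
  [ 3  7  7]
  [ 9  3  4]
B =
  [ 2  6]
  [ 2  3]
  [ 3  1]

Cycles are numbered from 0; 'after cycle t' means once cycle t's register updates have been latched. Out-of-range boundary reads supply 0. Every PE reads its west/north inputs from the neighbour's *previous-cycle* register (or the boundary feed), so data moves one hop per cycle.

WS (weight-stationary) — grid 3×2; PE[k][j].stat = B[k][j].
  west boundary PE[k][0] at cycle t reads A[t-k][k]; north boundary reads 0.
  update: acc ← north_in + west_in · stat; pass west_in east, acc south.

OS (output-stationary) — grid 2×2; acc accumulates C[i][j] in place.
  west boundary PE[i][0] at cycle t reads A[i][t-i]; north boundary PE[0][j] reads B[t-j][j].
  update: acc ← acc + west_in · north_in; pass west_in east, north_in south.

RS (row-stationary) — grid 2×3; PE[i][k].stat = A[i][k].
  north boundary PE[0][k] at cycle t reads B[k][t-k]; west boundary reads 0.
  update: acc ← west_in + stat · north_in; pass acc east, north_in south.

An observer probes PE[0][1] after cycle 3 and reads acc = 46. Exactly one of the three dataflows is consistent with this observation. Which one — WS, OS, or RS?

dataflow = OS

WS (3×2 grid), PE[0][1]:
  0: (0,1).acc=0  regs=<0,0>
  1: (0,1).acc=18  regs=<3,18>
  2: (0,1).acc=54  regs=<9,54>
  3: (0,1).acc=0  regs=<0,0>
OS (2×2 grid), PE[0][1]:
  0: (0,1).acc=0  regs=<0,0>
  1: (0,1).acc=18  regs=<3,6>
  2: (0,1).acc=39  regs=<7,3>
  3: (0,1).acc=46  regs=<7,1>
RS (2×3 grid), PE[0][1]:
  0: (0,1).acc=0  regs=<0,0>
  1: (0,1).acc=20  regs=<20,2>
  2: (0,1).acc=39  regs=<39,3>
  3: (0,1).acc=0  regs=<0,0>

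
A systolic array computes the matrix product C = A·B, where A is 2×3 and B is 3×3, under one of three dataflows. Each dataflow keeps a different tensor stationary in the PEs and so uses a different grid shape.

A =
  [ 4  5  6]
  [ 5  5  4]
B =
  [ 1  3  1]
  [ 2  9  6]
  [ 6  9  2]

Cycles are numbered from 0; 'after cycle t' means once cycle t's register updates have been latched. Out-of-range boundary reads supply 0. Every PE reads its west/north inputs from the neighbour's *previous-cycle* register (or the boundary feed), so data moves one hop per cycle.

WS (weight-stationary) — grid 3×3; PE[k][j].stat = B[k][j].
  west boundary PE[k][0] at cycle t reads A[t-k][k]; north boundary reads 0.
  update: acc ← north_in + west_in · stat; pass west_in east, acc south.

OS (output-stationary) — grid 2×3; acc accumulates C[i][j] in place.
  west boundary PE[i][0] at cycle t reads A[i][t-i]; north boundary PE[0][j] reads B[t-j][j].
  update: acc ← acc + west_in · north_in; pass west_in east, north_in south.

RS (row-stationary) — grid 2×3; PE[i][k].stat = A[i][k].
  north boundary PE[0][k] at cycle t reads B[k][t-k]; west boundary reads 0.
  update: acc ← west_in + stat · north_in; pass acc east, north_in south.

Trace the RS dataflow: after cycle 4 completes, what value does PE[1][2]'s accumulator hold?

RS (2×3). Following PE[1][2] plus its west/north inputs:
  0: (0,2).acc=0  regs=<0,0>
  0: (1,1).acc=0  regs=<0,0>
  0: (1,2).acc=0  regs=<0,0>
  1: (0,2).acc=0  regs=<0,0>
  1: (1,1).acc=0  regs=<0,0>
  1: (1,2).acc=0  regs=<0,0>
  2: (0,2).acc=50  regs=<50,6>
  2: (1,1).acc=15  regs=<15,2>
  2: (1,2).acc=0  regs=<0,0>
  3: (0,2).acc=111  regs=<111,9>
  3: (1,1).acc=60  regs=<60,9>
  3: (1,2).acc=39  regs=<39,6>
  4: (0,2).acc=46  regs=<46,2>
  4: (1,1).acc=35  regs=<35,6>
  4: (1,2).acc=96  regs=<96,9>

PE[1][2].acc = 96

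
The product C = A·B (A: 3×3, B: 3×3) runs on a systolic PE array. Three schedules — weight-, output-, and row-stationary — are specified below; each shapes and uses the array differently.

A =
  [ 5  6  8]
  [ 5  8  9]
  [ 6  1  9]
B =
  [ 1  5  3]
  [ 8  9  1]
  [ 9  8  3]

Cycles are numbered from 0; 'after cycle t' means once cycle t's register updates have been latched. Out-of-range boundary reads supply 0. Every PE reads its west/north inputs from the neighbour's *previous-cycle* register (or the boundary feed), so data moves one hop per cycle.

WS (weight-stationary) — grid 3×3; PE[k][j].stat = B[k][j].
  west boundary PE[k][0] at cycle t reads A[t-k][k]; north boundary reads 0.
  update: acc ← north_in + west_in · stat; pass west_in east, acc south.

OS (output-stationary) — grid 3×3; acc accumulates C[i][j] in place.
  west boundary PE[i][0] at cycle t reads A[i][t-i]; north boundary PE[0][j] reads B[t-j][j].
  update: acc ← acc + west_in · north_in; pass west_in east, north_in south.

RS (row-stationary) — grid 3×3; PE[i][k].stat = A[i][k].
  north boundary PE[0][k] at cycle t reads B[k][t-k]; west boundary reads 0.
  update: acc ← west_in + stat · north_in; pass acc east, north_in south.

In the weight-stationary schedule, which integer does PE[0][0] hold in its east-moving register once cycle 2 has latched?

Tracing WS — 3×3 array, target PE[0][0]:
  0: (0,0).acc=5  regs=<5,5>
  1: (0,0).acc=5  regs=<5,5>
  2: (0,0).acc=6  regs=<6,6>

register = 6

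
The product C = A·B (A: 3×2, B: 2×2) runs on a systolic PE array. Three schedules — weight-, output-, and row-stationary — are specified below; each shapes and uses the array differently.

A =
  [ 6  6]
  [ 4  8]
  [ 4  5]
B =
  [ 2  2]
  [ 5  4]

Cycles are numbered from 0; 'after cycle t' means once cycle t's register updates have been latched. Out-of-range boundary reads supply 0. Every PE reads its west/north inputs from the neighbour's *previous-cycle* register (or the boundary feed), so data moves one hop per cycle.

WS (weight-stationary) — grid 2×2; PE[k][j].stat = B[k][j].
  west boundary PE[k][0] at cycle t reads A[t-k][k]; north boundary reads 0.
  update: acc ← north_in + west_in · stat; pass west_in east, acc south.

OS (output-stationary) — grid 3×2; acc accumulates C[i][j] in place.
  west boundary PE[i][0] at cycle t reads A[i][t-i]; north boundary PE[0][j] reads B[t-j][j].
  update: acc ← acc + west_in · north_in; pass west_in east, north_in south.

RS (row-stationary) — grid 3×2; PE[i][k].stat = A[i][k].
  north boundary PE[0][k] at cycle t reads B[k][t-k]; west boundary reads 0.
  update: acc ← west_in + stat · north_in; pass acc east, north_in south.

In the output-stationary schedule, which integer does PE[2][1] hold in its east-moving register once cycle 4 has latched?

OS on a 3×2 grid — tracing PE[2][1] and its feeders:
  c0 r1c1: 0 / 0 / 0
  c0 r2c0: 0 / 0 / 0
  c0 r2c1: 0 / 0 / 0
  c1 r1c1: 0 / 0 / 0
  c1 r2c0: 0 / 0 / 0
  c1 r2c1: 0 / 0 / 0
  c2 r1c1: 8 / 4 / 2
  c2 r2c0: 8 / 4 / 2
  c2 r2c1: 0 / 0 / 0
  c3 r1c1: 40 / 8 / 4
  c3 r2c0: 33 / 5 / 5
  c3 r2c1: 8 / 4 / 2
  c4 r1c1: 40 / 0 / 0
  c4 r2c0: 33 / 0 / 0
  c4 r2c1: 28 / 5 / 4

register = 5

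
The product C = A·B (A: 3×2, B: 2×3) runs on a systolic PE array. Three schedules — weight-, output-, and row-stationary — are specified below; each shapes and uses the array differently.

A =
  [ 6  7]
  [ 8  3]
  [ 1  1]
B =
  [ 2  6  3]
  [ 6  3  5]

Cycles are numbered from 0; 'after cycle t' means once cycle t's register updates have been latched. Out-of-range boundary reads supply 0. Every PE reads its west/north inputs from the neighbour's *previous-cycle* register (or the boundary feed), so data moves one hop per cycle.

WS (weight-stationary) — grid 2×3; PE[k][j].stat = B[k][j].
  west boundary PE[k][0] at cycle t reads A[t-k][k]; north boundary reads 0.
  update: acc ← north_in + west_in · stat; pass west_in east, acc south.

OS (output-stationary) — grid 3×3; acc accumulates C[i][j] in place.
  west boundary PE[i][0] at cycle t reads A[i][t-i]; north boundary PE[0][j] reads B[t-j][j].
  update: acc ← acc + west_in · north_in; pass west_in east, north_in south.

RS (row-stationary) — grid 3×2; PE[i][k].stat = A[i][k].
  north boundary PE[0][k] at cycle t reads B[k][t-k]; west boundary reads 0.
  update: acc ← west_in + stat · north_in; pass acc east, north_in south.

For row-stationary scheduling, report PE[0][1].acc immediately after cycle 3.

RS 3×2: PE[0][1] cycle-by-cycle (with neighbour feeds):
  @0  [0,0]  acc 12  |  →12  ↓2
  @0  [0,1]  acc 0  |  →0  ↓0
  @1  [0,0]  acc 36  |  →36  ↓6
  @1  [0,1]  acc 54  |  →54  ↓6
  @2  [0,0]  acc 18  |  →18  ↓3
  @2  [0,1]  acc 57  |  →57  ↓3
  @3  [0,0]  acc 0  |  →0  ↓0
  @3  [0,1]  acc 53  |  →53  ↓5

PE[0][1].acc = 53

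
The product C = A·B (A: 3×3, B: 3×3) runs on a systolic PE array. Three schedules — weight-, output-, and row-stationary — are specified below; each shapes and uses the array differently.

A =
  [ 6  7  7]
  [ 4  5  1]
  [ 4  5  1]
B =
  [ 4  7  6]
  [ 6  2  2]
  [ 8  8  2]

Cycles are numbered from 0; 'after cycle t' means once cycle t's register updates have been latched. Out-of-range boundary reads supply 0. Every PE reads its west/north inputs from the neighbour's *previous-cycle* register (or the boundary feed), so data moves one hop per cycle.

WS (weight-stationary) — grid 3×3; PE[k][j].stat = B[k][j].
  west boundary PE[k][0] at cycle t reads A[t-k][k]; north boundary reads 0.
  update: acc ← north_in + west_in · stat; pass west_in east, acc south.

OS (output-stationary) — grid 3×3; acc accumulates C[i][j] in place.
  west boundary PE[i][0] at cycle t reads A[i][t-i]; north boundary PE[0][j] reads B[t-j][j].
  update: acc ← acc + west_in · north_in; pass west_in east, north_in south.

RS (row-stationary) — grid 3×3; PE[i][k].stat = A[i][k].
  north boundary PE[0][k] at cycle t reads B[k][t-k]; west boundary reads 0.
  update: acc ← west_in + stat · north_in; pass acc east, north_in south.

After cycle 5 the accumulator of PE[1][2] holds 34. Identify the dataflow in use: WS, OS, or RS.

dataflow = WS

Under WS (3×3), PE[1][2]:
  cycle 0: PE[1][2] → acc 0, east 0, south 0
  cycle 1: PE[1][2] → acc 0, east 0, south 0
  cycle 2: PE[1][2] → acc 0, east 0, south 0
  cycle 3: PE[1][2] → acc 50, east 7, south 50
  cycle 4: PE[1][2] → acc 34, east 5, south 34
  cycle 5: PE[1][2] → acc 34, east 5, south 34
Under OS (3×3), PE[1][2]:
  cycle 0: PE[1][2] → acc 0, east 0, south 0
  cycle 1: PE[1][2] → acc 0, east 0, south 0
  cycle 2: PE[1][2] → acc 0, east 0, south 0
  cycle 3: PE[1][2] → acc 24, east 4, south 6
  cycle 4: PE[1][2] → acc 34, east 5, south 2
  cycle 5: PE[1][2] → acc 36, east 1, south 2
Under RS (3×3), PE[1][2]:
  cycle 0: PE[1][2] → acc 0, east 0, south 0
  cycle 1: PE[1][2] → acc 0, east 0, south 0
  cycle 2: PE[1][2] → acc 0, east 0, south 0
  cycle 3: PE[1][2] → acc 54, east 54, south 8
  cycle 4: PE[1][2] → acc 46, east 46, south 8
  cycle 5: PE[1][2] → acc 36, east 36, south 2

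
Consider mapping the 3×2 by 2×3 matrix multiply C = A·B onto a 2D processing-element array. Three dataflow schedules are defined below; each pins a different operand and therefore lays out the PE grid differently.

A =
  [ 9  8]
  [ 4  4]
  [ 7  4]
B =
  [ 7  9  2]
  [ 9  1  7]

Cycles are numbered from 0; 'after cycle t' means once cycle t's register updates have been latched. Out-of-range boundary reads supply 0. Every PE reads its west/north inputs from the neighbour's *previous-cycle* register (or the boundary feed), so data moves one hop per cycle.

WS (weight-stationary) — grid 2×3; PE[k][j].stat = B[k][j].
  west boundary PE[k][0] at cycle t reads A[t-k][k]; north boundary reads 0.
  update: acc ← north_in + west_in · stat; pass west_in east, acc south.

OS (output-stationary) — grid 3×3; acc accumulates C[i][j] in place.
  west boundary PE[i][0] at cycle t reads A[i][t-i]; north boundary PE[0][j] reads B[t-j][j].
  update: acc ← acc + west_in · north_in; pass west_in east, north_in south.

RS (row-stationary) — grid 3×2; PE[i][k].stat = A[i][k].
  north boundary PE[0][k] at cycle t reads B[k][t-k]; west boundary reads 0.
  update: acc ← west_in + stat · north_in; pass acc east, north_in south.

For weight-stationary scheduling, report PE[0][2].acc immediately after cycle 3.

PE[0][2].acc = 8

WS 2×3: PE[0][2] cycle-by-cycle (with neighbour feeds):
  [0] (0,1) acc=0 (h:0 v:0)
  [0] (0,2) acc=0 (h:0 v:0)
  [1] (0,1) acc=81 (h:9 v:81)
  [1] (0,2) acc=0 (h:0 v:0)
  [2] (0,1) acc=36 (h:4 v:36)
  [2] (0,2) acc=18 (h:9 v:18)
  [3] (0,1) acc=63 (h:7 v:63)
  [3] (0,2) acc=8 (h:4 v:8)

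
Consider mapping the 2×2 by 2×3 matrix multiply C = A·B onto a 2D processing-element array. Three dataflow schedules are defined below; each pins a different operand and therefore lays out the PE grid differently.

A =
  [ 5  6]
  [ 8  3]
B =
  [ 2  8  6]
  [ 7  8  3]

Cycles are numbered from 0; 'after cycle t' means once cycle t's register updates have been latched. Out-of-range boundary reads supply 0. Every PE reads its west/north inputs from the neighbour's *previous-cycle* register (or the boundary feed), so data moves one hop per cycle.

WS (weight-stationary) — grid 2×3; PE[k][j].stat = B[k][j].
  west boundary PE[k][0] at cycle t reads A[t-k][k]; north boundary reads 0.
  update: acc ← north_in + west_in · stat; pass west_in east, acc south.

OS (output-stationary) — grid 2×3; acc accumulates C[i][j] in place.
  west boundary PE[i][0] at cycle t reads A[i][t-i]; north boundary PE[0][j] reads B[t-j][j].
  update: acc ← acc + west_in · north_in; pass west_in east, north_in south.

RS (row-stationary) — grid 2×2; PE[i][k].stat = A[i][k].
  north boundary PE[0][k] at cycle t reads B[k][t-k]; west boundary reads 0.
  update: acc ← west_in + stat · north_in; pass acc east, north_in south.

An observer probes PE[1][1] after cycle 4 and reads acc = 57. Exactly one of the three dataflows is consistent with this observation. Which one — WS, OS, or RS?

Under WS (2×3), PE[1][1]:
  step 0 · PE1,1: acc=0; fwd→0 fwd↓0
  step 1 · PE1,1: acc=0; fwd→0 fwd↓0
  step 2 · PE1,1: acc=88; fwd→6 fwd↓88
  step 3 · PE1,1: acc=88; fwd→3 fwd↓88
  step 4 · PE1,1: acc=0; fwd→0 fwd↓0
Under OS (2×3), PE[1][1]:
  step 0 · PE1,1: acc=0; fwd→0 fwd↓0
  step 1 · PE1,1: acc=0; fwd→0 fwd↓0
  step 2 · PE1,1: acc=64; fwd→8 fwd↓8
  step 3 · PE1,1: acc=88; fwd→3 fwd↓8
  step 4 · PE1,1: acc=88; fwd→0 fwd↓0
Under RS (2×2), PE[1][1]:
  step 0 · PE1,1: acc=0; fwd→0 fwd↓0
  step 1 · PE1,1: acc=0; fwd→0 fwd↓0
  step 2 · PE1,1: acc=37; fwd→37 fwd↓7
  step 3 · PE1,1: acc=88; fwd→88 fwd↓8
  step 4 · PE1,1: acc=57; fwd→57 fwd↓3

dataflow = RS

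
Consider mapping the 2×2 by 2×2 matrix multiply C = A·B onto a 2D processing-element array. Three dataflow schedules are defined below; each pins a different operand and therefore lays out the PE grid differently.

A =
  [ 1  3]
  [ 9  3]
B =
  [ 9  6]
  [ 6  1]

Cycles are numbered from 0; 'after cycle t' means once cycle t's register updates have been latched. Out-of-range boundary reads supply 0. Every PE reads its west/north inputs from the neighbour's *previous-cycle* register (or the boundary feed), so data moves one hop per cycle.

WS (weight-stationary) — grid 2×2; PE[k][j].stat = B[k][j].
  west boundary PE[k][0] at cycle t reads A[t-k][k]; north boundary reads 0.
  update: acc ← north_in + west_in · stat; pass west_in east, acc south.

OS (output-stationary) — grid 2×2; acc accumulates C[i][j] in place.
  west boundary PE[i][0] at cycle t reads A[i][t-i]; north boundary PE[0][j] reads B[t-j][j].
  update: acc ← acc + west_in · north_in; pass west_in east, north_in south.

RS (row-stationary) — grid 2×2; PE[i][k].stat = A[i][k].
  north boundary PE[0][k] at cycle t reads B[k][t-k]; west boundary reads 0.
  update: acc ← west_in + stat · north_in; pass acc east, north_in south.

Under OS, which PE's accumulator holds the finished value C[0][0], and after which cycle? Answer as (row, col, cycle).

(row, col, cycle) = (0, 0, 1)

OS: C[0][0] accumulates in PE[0][0]:
  after 0 — PE[0][0] acc=9, pass-E 1, pass-S 9
  after 1 — PE[0][0] acc=27, pass-E 3, pass-S 6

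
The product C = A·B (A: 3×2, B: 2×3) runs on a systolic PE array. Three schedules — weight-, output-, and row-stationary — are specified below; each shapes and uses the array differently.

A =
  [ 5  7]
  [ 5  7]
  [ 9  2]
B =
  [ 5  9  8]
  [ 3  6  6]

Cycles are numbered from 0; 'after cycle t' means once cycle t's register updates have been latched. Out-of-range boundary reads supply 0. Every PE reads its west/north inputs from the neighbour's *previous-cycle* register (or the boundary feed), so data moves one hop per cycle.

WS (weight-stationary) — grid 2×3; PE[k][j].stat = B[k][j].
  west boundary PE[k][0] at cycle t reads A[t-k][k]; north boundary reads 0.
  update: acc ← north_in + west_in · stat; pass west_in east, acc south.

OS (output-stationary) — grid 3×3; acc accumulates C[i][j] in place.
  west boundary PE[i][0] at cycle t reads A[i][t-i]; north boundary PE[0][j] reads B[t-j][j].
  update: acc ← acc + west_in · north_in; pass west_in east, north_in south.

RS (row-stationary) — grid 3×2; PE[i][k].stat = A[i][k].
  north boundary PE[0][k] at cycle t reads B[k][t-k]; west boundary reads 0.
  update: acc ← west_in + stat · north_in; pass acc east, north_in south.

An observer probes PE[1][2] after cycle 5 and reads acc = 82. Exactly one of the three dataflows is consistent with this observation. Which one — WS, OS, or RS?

dataflow = OS

WS (2×3 grid), PE[1][2]:
  t=0 PE[1][2]: acc=0 h=0 v=0
  t=1 PE[1][2]: acc=0 h=0 v=0
  t=2 PE[1][2]: acc=0 h=0 v=0
  t=3 PE[1][2]: acc=82 h=7 v=82
  t=4 PE[1][2]: acc=82 h=7 v=82
  t=5 PE[1][2]: acc=84 h=2 v=84
OS (3×3 grid), PE[1][2]:
  t=0 PE[1][2]: acc=0 h=0 v=0
  t=1 PE[1][2]: acc=0 h=0 v=0
  t=2 PE[1][2]: acc=0 h=0 v=0
  t=3 PE[1][2]: acc=40 h=5 v=8
  t=4 PE[1][2]: acc=82 h=7 v=6
  t=5 PE[1][2]: acc=82 h=0 v=0
RS (3×2): PE[1][2] does not exist.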